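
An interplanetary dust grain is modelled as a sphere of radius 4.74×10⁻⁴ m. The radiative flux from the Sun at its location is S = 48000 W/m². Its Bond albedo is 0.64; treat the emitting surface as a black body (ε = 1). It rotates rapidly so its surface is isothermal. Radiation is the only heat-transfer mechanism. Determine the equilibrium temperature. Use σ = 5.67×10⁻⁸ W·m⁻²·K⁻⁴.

T ≈ 525 K

At equilibrium, absorbed power = emitted power.
Absorbing cross-section = πr² = 7.058×10⁻⁷ m²; emitting surface = 4πr² = 2.823×10⁻⁶ m² (ratio 4).
(1−a)S·A_cross = εσ·A_surf·T⁴  ⇒  T⁴ = (1−a)S/(4σ).
T⁴ = 0.360·48000/(4·5.67×10⁻⁸) = 7.619×10¹⁰ K⁴.
T = (7.619×10¹⁰)^(1/4).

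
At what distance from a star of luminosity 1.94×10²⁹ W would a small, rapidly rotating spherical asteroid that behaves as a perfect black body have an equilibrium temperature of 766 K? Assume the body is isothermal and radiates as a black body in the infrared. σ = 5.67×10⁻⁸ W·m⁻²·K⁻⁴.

For an isothermal black-emitting sphere, (1−a)S·πr² = σ·4πr²·T⁴ ⇒ S = 4σT⁴/(1−a).
S = 4·5.67×10⁻⁸·(766)⁴/1.00 = 78080 W/m².
Flux falls as S = L/(4πd²), so d = √(L/(4πS)) = √(1.94×10²⁹/(4π·78080)).

d ≈ 4.45×10¹¹ m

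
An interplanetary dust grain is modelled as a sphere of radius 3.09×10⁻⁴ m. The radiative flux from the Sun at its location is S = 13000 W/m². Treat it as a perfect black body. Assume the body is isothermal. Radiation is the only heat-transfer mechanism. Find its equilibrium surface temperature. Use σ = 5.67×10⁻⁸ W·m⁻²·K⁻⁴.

T ≈ 489 K

At equilibrium, absorbed power = emitted power.
Absorbing cross-section = πr² = 3.000×10⁻⁷ m²; emitting surface = 4πr² = 1.200×10⁻⁶ m² (ratio 4).
S·A_cross = εσ·A_surf·T⁴  ⇒  T⁴ = S/(4σ).
T⁴ = 1.00·13000/(4·5.67×10⁻⁸) = 5.732×10¹⁰ K⁴.
T = (5.732×10¹⁰)^(1/4).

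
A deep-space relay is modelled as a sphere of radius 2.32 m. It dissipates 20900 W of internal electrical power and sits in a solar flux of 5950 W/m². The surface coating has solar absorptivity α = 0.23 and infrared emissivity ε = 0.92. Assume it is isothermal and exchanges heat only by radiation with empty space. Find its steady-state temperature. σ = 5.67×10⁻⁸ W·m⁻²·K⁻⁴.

At steady state, absorbed solar power + internal power = radiated power.
Absorbed: α·S·A_cross = 0.23·5950·16.91 = 23140 W (cross-section πr²).
Total input = 23140 + 20900 = 44040 W.
Radiated: εσ·A_surf·T⁴ with A_surf = 4πr² = 67.64 m².
T⁴ = 44040/(0.92·5.67×10⁻⁸·67.64) = 1.248×10¹⁰ K⁴.

T ≈ 334 K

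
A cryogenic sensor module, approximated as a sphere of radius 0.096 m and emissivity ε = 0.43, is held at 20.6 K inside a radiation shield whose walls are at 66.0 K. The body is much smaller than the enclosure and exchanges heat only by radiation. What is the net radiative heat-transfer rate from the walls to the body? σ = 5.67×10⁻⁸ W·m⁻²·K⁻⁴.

For a small grey body in a large enclosure: P_net = εσA(T_body⁴ − T_wall⁴).
A = 4πr² = 0.1158 m²; T_body⁴ − T_wall⁴ = 1.801×10⁵ − 1.897×10⁷ = -1.879×10⁷ K⁴.
|P_net| = 0.43·5.67×10⁻⁸·0.1158·1.879×10⁷.

P_net ≈ 0.0531 W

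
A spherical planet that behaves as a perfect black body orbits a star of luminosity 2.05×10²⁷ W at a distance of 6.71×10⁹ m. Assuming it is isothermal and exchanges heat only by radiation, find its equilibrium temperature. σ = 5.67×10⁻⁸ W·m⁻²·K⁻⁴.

T ≈ 2000 K

First find the stellar flux at distance d: S = L/(4πd²) = 2.05×10²⁷/(4π·(6.71×10⁹)²) = 3.623×10⁶ W/m².
For an isothermal sphere, absorbed (1−a)S·πr² = emitted σ·4πr²·T⁴, so T⁴ = (1−a)S/(4σ).
T⁴ = 1.00·3.623×10⁶/(4·5.67×10⁻⁸) = 1.598×10¹³ K⁴.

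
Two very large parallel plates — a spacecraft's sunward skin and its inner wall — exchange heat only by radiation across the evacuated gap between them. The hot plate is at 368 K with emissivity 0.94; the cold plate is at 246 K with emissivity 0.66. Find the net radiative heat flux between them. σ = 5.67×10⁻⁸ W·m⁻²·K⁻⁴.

q ≈ 527 W/m²

For two infinite grey parallel plates, q = σ(T₁⁴ − T₂⁴)/(1/ε₁ + 1/ε₂ − 1).
T₁⁴ − T₂⁴ = 1.834×10¹⁰ − 3.662×10⁹ = 1.468×10¹⁰ K⁴.
1/ε₁ + 1/ε₂ − 1 = 1.064 + 1.515 − 1 = 1.579.
q = 5.67×10⁻⁸ × 1.468×10¹⁰ / 1.579.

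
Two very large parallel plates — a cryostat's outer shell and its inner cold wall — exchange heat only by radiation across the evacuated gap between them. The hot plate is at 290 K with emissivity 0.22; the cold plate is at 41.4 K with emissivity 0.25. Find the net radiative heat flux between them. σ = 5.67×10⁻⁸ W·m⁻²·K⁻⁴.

For two infinite grey parallel plates, q = σ(T₁⁴ − T₂⁴)/(1/ε₁ + 1/ε₂ − 1).
T₁⁴ − T₂⁴ = 7.073×10⁹ − 2.938×10⁶ = 7.070×10⁹ K⁴.
1/ε₁ + 1/ε₂ − 1 = 4.545 + 4.000 − 1 = 7.545.
q = 5.67×10⁻⁸ × 7.070×10⁹ / 7.545.

q ≈ 53.1 W/m²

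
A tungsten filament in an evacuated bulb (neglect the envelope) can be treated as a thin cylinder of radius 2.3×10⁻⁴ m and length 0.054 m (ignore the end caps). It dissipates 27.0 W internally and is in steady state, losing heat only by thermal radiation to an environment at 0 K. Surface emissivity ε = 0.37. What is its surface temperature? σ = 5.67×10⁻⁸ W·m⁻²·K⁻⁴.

T ≈ 2020 K

Steady state: internal power = radiated power, P = εσA T⁴.
Radiating area A = 2πrL = 7.804×10⁻⁵ m².
T⁴ = P/(εσA) = 27.0/(0.37·5.67×10⁻⁸·7.804×10⁻⁵) = 1.649×10¹³ K⁴.
T = (1.649×10¹³)^(1/4).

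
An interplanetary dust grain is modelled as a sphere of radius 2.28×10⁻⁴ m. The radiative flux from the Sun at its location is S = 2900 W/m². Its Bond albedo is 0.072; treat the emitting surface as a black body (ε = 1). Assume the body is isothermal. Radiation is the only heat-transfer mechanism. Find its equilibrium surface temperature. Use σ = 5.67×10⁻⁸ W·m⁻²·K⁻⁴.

T ≈ 330 K

At equilibrium, absorbed power = emitted power.
Absorbing cross-section = πr² = 1.633×10⁻⁷ m²; emitting surface = 4πr² = 6.533×10⁻⁷ m² (ratio 4).
(1−a)S·A_cross = εσ·A_surf·T⁴  ⇒  T⁴ = (1−a)S/(4σ).
T⁴ = 0.928·2900/(4·5.67×10⁻⁸) = 1.187×10¹⁰ K⁴.
T = (1.187×10¹⁰)^(1/4).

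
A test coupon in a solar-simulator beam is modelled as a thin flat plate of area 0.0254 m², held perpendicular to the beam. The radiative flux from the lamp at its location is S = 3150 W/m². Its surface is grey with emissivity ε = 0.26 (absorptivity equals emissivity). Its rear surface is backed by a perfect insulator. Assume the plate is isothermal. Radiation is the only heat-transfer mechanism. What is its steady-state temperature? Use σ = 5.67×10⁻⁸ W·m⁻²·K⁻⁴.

At equilibrium, absorbed power = emitted power.
Absorbing cross-section = A = 0.02540 m²; emitting surface = A = 0.02540 m² (ratio 1).
εS·A_cross = εσ·A_surf·T⁴  ⇒  T⁴ = S/(1σ)   (ε cancels).
T⁴ = 3150/(1·5.67×10⁻⁸) = 5.556×10¹⁰ K⁴.
T = (5.556×10¹⁰)^(1/4).

T ≈ 485 K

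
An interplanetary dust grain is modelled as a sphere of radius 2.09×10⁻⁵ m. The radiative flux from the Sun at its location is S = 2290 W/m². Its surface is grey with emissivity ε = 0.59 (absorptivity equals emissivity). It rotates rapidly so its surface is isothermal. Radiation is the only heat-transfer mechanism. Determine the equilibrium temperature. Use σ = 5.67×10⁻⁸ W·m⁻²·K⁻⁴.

At equilibrium, absorbed power = emitted power.
Absorbing cross-section = πr² = 1.372×10⁻⁹ m²; emitting surface = 4πr² = 5.489×10⁻⁹ m² (ratio 4).
εS·A_cross = εσ·A_surf·T⁴  ⇒  T⁴ = S/(4σ)   (ε cancels).
T⁴ = 2290/(4·5.67×10⁻⁸) = 1.010×10¹⁰ K⁴.
T = (1.010×10¹⁰)^(1/4).

T ≈ 317 K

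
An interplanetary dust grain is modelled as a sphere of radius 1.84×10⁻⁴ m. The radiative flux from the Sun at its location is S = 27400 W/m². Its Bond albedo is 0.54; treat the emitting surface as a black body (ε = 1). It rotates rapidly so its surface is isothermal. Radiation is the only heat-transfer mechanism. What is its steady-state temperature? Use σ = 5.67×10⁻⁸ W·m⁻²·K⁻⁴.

At equilibrium, absorbed power = emitted power.
Absorbing cross-section = πr² = 1.064×10⁻⁷ m²; emitting surface = 4πr² = 4.254×10⁻⁷ m² (ratio 4).
(1−a)S·A_cross = εσ·A_surf·T⁴  ⇒  T⁴ = (1−a)S/(4σ).
T⁴ = 0.460·27400/(4·5.67×10⁻⁸) = 5.557×10¹⁰ K⁴.
T = (5.557×10¹⁰)^(1/4).

T ≈ 486 K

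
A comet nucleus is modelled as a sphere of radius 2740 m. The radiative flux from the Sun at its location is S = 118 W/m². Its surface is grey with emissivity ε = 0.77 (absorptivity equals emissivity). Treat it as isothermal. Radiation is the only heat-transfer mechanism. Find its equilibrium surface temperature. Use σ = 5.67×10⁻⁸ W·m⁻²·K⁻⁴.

T ≈ 151 K

At equilibrium, absorbed power = emitted power.
Absorbing cross-section = πr² = 2.359×10⁷ m²; emitting surface = 4πr² = 9.434×10⁷ m² (ratio 4).
εS·A_cross = εσ·A_surf·T⁴  ⇒  T⁴ = S/(4σ)   (ε cancels).
T⁴ = 118/(4·5.67×10⁻⁸) = 5.203×10⁸ K⁴.
T = (5.203×10⁸)^(1/4).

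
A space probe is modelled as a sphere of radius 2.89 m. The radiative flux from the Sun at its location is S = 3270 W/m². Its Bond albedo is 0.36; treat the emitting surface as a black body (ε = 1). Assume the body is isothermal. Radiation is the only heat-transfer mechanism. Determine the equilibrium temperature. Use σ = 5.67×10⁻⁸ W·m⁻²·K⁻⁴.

At equilibrium, absorbed power = emitted power.
Absorbing cross-section = πr² = 26.24 m²; emitting surface = 4πr² = 105.0 m² (ratio 4).
(1−a)S·A_cross = εσ·A_surf·T⁴  ⇒  T⁴ = (1−a)S/(4σ).
T⁴ = 0.640·3270/(4·5.67×10⁻⁸) = 9.228×10⁹ K⁴.
T = (9.228×10⁹)^(1/4).

T ≈ 310 K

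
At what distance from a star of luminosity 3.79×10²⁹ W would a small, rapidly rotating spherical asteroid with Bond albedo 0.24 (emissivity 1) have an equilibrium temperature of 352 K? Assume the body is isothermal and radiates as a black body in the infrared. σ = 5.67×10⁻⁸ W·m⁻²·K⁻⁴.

For an isothermal black-emitting sphere, (1−a)S·πr² = σ·4πr²·T⁴ ⇒ S = 4σT⁴/(1−a).
S = 4·5.67×10⁻⁸·(352)⁴/0.760 = 4581 W/m².
Flux falls as S = L/(4πd²), so d = √(L/(4πS)) = √(3.79×10²⁹/(4π·4581)).

d ≈ 2.57×10¹² m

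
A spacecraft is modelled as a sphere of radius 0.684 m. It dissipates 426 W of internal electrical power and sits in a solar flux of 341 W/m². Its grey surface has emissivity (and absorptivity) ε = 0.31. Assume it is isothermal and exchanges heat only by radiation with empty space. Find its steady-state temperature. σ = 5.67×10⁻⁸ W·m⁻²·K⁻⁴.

T ≈ 274 K

At steady state, absorbed solar power + internal power = radiated power.
Absorbed: α·S·A_cross = 0.31·341·1.470 = 155.4 W (cross-section πr²).
Total input = 155.4 + 426 = 581.4 W.
Radiated: εσ·A_surf·T⁴ with A_surf = 4πr² = 5.879 m².
T⁴ = 581.4/(0.31·5.67×10⁻⁸·5.879) = 5.626×10⁹ K⁴.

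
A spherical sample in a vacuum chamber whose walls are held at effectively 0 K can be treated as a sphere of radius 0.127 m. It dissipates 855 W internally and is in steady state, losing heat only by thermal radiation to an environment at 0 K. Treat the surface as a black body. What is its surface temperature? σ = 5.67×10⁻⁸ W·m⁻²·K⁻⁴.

T ≈ 522 K

Steady state: internal power = radiated power, P = εσA T⁴.
Radiating area A = 4πr² = 0.2027 m².
T⁴ = P/(εσA) = 855/(1.0·5.67×10⁻⁸·0.2027) = 7.440×10¹⁰ K⁴.
T = (7.440×10¹⁰)^(1/4).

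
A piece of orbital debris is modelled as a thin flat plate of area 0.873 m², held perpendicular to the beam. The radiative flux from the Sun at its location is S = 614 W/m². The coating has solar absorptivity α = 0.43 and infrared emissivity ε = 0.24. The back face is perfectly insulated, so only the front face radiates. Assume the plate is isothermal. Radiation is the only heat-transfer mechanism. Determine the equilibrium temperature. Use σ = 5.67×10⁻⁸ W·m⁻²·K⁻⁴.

T ≈ 373 K

At equilibrium, absorbed power = emitted power.
Absorbing cross-section = A = 0.8730 m²; emitting surface = A = 0.8730 m² (ratio 1).
αS·A_cross = εσ·A_surf·T⁴  ⇒  T⁴ = αS/(ε·1σ).
T⁴ = 0.430·614/(0.24·1·5.67×10⁻⁸) = 1.940×10¹⁰ K⁴.
T = (1.940×10¹⁰)^(1/4).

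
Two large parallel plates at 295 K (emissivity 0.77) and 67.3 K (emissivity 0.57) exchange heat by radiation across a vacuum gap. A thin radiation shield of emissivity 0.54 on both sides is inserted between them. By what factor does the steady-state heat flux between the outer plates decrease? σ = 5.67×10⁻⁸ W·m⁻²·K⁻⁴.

factor ≈ 2.32

Without shield: q₀ = σΔ(T⁴)/(1/ε₁+1/ε₂−1) with denominator 2.053.
With shield the two gaps are in series; the resistances add: (1/ε₁+1/ε_s−1)+(1/ε_s+1/ε₂−1) = 2.151+2.606 = 4.757.
Heat-flux ratio q₀/q = 4.757/2.053.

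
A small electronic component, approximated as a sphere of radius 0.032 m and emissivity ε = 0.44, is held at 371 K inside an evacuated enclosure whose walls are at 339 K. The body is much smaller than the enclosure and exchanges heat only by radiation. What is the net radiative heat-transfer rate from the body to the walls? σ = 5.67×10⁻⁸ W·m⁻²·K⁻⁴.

For a small grey body in a large enclosure: P_net = εσA(T_body⁴ − T_wall⁴).
A = 4πr² = 0.01287 m²; T_body⁴ − T_wall⁴ = 1.895×10¹⁰ − 1.321×10¹⁰ = 5.738×10⁹ K⁴.
|P_net| = 0.44·5.67×10⁻⁸·0.01287·5.738×10⁹.

P_net ≈ 1.84 W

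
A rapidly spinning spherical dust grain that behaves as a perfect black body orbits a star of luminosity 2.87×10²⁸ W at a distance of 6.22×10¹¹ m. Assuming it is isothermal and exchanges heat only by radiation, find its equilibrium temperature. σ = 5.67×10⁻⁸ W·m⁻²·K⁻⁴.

T ≈ 402 K

First find the stellar flux at distance d: S = L/(4πd²) = 2.87×10²⁸/(4π·(6.22×10¹¹)²) = 5903 W/m².
For an isothermal sphere, absorbed (1−a)S·πr² = emitted σ·4πr²·T⁴, so T⁴ = (1−a)S/(4σ).
T⁴ = 1.00·5903/(4·5.67×10⁻⁸) = 2.603×10¹⁰ K⁴.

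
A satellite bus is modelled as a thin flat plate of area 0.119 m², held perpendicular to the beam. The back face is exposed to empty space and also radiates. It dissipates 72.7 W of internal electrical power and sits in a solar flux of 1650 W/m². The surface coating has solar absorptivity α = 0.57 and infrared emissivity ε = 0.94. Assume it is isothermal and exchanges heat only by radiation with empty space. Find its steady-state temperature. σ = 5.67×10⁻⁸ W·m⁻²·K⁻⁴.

T ≈ 347 K

At steady state, absorbed solar power + internal power = radiated power.
Absorbed: α·S·A_cross = 0.57·1650·0.1190 = 111.9 W (cross-section A).
Total input = 111.9 + 72.7 = 184.6 W.
Radiated: εσ·A_surf·T⁴ with A_surf = 2A = 0.2380 m².
T⁴ = 184.6/(0.94·5.67×10⁻⁸·0.2380) = 1.455×10¹⁰ K⁴.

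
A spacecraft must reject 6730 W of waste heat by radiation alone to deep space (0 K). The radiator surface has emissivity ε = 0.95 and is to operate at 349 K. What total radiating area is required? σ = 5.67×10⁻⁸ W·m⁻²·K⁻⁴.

A ≈ 8.42 m²

P = εσA T⁴ ⇒ A = P/(εσT⁴).
T⁴ = 1.484×10¹⁰ K⁴.
A = 6730/(0.95 × 5.67×10⁻⁸ × 1.484×10¹⁰).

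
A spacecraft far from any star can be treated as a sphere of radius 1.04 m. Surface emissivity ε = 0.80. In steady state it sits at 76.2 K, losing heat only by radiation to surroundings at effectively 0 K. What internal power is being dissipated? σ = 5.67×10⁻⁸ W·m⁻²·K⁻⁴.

P ≈ 20.8 W

Steady state: P = εσA T⁴.
A = 4πr² = 13.59 m²; T⁴ = (76.2)⁴ = 3.371×10⁷ K⁴.
P = 0.80 × 5.67×10⁻⁸ × 13.59 × 3.371×10⁷.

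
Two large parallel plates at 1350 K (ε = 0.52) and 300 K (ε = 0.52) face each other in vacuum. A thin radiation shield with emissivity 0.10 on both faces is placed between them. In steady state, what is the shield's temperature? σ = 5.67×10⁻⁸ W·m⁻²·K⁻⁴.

In steady state the net flux on the hot side equals that on the cold side.
σ(T₁⁴−T_s⁴)/D₁ = σ(T_s⁴−T₂⁴)/D₂, with D₁ = 1/ε₁+1/ε_s−1 = 10.92, D₂ = 1/ε_s+1/ε₂−1 = 10.92.
Solve for T_s⁴: T_s⁴ = (D₂·T₁⁴ + D₁·T₂⁴)/(D₁+D₂) = 1.665×10¹² K⁴.

T_s ≈ 1140 K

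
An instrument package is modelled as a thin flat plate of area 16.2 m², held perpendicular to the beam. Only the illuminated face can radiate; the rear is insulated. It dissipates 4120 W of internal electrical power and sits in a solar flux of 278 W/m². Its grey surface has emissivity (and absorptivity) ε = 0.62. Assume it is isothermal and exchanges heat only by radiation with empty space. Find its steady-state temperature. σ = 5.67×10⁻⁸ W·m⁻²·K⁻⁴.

At steady state, absorbed solar power + internal power = radiated power.
Absorbed: α·S·A_cross = 0.62·278·16.20 = 2792 W (cross-section A).
Total input = 2792 + 4120 = 6912 W.
Radiated: εσ·A_surf·T⁴ with A_surf = A = 16.20 m².
T⁴ = 6912/(0.62·5.67×10⁻⁸·16.20) = 1.214×10¹⁰ K⁴.

T ≈ 332 K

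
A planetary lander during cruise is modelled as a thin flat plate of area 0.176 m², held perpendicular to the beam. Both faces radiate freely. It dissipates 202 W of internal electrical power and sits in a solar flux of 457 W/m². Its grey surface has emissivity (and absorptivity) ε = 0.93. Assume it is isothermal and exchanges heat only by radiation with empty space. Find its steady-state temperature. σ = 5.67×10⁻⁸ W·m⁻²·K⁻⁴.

T ≈ 349 K

At steady state, absorbed solar power + internal power = radiated power.
Absorbed: α·S·A_cross = 0.93·457·0.1760 = 74.80 W (cross-section A).
Total input = 74.80 + 202 = 276.8 W.
Radiated: εσ·A_surf·T⁴ with A_surf = 2A = 0.3520 m².
T⁴ = 276.8/(0.93·5.67×10⁻⁸·0.3520) = 1.491×10¹⁰ K⁴.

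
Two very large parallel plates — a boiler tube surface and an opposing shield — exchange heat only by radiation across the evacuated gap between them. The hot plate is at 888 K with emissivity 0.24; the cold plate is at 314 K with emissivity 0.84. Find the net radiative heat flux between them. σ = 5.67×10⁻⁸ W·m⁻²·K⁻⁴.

For two infinite grey parallel plates, q = σ(T₁⁴ − T₂⁴)/(1/ε₁ + 1/ε₂ − 1).
T₁⁴ − T₂⁴ = 6.218×10¹¹ − 9.721×10⁹ = 6.121×10¹¹ K⁴.
1/ε₁ + 1/ε₂ − 1 = 4.167 + 1.190 − 1 = 4.357.
q = 5.67×10⁻⁸ × 6.121×10¹¹ / 4.357.

q ≈ 7970 W/m²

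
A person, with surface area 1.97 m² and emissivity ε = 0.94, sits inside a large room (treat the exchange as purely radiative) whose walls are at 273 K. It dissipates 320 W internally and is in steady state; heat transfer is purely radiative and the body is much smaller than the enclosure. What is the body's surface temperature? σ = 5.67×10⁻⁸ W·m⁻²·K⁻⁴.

For a small grey body in a large enclosure, net radiated power = εσA(T⁴ − T_w⁴).
Steady state: P = εσA(T⁴ − T_w⁴) with A = 1.97 m².
T⁴ = P/(εσA) + T_w⁴ = 320/(0.94·5.67×10⁻⁸·1.970) + (273)⁴
    = 3.048×10⁹ + 5.555×10⁹ = 8.602×10⁹ K⁴.

T ≈ 305 K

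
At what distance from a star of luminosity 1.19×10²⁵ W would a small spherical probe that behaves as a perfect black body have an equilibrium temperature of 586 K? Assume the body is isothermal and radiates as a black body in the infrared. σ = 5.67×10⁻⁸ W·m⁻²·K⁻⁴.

For an isothermal black-emitting sphere, (1−a)S·πr² = σ·4πr²·T⁴ ⇒ S = 4σT⁴/(1−a).
S = 4·5.67×10⁻⁸·(586)⁴/1.00 = 26740 W/m².
Flux falls as S = L/(4πd²), so d = √(L/(4πS)) = √(1.19×10²⁵/(4π·26740)).

d ≈ 5.95×10⁹ m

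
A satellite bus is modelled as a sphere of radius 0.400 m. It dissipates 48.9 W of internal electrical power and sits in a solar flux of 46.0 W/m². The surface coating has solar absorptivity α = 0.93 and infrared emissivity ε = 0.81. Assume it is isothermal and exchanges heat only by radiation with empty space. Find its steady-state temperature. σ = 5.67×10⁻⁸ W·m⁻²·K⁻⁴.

T ≈ 166 K

At steady state, absorbed solar power + internal power = radiated power.
Absorbed: α·S·A_cross = 0.93·46.0·0.5027 = 21.50 W (cross-section πr²).
Total input = 21.50 + 48.9 = 70.40 W.
Radiated: εσ·A_surf·T⁴ with A_surf = 4πr² = 2.011 m².
T⁴ = 70.40/(0.81·5.67×10⁻⁸·2.011) = 7.624×10⁸ K⁴.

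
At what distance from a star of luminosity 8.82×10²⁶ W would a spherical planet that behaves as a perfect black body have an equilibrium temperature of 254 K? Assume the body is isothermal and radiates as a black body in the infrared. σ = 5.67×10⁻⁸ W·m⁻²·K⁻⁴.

For an isothermal black-emitting sphere, (1−a)S·πr² = σ·4πr²·T⁴ ⇒ S = 4σT⁴/(1−a).
S = 4·5.67×10⁻⁸·(254)⁴/1.00 = 944.0 W/m².
Flux falls as S = L/(4πd²), so d = √(L/(4πS)) = √(8.82×10²⁶/(4π·944.0)).

d ≈ 2.73×10¹¹ m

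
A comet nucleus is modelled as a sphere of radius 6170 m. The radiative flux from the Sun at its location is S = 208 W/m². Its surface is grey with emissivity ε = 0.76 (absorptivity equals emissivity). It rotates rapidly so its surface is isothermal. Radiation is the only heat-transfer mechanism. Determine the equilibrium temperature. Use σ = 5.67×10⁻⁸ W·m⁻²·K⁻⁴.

T ≈ 174 K

At equilibrium, absorbed power = emitted power.
Absorbing cross-section = πr² = 1.196×10⁸ m²; emitting surface = 4πr² = 4.784×10⁸ m² (ratio 4).
εS·A_cross = εσ·A_surf·T⁴  ⇒  T⁴ = S/(4σ)   (ε cancels).
T⁴ = 208/(4·5.67×10⁻⁸) = 9.171×10⁸ K⁴.
T = (9.171×10⁸)^(1/4).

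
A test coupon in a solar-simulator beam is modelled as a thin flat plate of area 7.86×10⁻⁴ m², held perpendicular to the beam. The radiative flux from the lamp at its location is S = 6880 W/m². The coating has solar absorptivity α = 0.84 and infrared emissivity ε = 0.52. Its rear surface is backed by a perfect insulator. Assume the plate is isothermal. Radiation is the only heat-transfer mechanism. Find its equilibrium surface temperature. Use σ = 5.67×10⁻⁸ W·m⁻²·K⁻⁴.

At equilibrium, absorbed power = emitted power.
Absorbing cross-section = A = 7.860×10⁻⁴ m²; emitting surface = A = 7.860×10⁻⁴ m² (ratio 1).
αS·A_cross = εσ·A_surf·T⁴  ⇒  T⁴ = αS/(ε·1σ).
T⁴ = 0.840·6880/(0.52·1·5.67×10⁻⁸) = 1.960×10¹¹ K⁴.
T = (1.960×10¹¹)^(1/4).

T ≈ 665 K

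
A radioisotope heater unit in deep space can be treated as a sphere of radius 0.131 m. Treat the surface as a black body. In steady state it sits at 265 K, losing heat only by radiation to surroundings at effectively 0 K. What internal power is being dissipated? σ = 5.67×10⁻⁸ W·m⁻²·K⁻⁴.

P ≈ 60.3 W

Steady state: P = εσA T⁴.
A = 4πr² = 0.2157 m²; T⁴ = (265)⁴ = 4.932×10⁹ K⁴.
P = 1.0 × 5.67×10⁻⁸ × 0.2157 × 4.932×10⁹.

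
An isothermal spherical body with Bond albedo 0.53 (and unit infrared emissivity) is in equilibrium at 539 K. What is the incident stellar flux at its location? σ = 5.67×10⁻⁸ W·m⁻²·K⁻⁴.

S ≈ 40700 W/m²

(1−a)S·πr² = σ·4πr²·T⁴ ⇒ S = 4σT⁴/(1−a).
S = 4·5.67×10⁻⁸·8.440×10¹⁰/0.470.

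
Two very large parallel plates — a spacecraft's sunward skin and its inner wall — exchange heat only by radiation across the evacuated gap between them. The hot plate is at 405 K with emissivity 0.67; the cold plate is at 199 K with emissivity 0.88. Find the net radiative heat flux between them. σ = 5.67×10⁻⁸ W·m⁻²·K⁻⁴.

q ≈ 882 W/m²

For two infinite grey parallel plates, q = σ(T₁⁴ − T₂⁴)/(1/ε₁ + 1/ε₂ − 1).
T₁⁴ − T₂⁴ = 2.690×10¹⁰ − 1.568×10⁹ = 2.534×10¹⁰ K⁴.
1/ε₁ + 1/ε₂ − 1 = 1.493 + 1.136 − 1 = 1.629.
q = 5.67×10⁻⁸ × 2.534×10¹⁰ / 1.629.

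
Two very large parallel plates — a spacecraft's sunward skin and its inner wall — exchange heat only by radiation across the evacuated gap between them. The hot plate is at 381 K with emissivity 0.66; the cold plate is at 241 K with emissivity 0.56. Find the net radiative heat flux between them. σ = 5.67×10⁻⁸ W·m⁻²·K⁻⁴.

q ≈ 436 W/m²

For two infinite grey parallel plates, q = σ(T₁⁴ − T₂⁴)/(1/ε₁ + 1/ε₂ − 1).
T₁⁴ − T₂⁴ = 2.107×10¹⁰ − 3.373×10⁹ = 1.770×10¹⁰ K⁴.
1/ε₁ + 1/ε₂ − 1 = 1.515 + 1.786 − 1 = 2.301.
q = 5.67×10⁻⁸ × 1.770×10¹⁰ / 2.301.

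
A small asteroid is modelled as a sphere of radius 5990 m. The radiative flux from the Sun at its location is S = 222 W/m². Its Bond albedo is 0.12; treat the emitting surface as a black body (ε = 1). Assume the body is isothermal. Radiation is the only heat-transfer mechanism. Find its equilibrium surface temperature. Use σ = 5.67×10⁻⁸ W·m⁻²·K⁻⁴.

T ≈ 171 K

At equilibrium, absorbed power = emitted power.
Absorbing cross-section = πr² = 1.127×10⁸ m²; emitting surface = 4πr² = 4.509×10⁸ m² (ratio 4).
(1−a)S·A_cross = εσ·A_surf·T⁴  ⇒  T⁴ = (1−a)S/(4σ).
T⁴ = 0.880·222/(4·5.67×10⁻⁸) = 8.614×10⁸ K⁴.
T = (8.614×10⁸)^(1/4).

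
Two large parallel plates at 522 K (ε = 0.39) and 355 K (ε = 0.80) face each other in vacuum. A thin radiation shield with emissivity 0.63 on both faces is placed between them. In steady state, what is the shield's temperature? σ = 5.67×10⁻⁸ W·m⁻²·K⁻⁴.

T_s ≈ 440 K

In steady state the net flux on the hot side equals that on the cold side.
σ(T₁⁴−T_s⁴)/D₁ = σ(T_s⁴−T₂⁴)/D₂, with D₁ = 1/ε₁+1/ε_s−1 = 3.151, D₂ = 1/ε_s+1/ε₂−1 = 1.837.
Solve for T_s⁴: T_s⁴ = (D₂·T₁⁴ + D₁·T₂⁴)/(D₁+D₂) = 3.738×10¹⁰ K⁴.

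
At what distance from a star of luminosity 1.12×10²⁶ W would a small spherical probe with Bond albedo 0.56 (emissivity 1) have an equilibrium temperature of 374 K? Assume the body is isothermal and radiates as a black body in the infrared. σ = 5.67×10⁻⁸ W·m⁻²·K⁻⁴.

d ≈ 2.97×10¹⁰ m

For an isothermal black-emitting sphere, (1−a)S·πr² = σ·4πr²·T⁴ ⇒ S = 4σT⁴/(1−a).
S = 4·5.67×10⁻⁸·(374)⁴/0.440 = 10090 W/m².
Flux falls as S = L/(4πd²), so d = √(L/(4πS)) = √(1.12×10²⁶/(4π·10090)).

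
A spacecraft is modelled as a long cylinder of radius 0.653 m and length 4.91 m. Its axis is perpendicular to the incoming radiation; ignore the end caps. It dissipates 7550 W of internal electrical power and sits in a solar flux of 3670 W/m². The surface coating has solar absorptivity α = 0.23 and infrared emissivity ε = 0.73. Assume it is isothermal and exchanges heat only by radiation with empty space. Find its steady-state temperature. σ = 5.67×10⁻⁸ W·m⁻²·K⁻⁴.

T ≈ 353 K

At steady state, absorbed solar power + internal power = radiated power.
Absorbed: α·S·A_cross = 0.23·3670·6.412 = 5413 W (cross-section 2rL).
Total input = 5413 + 7550 = 12960 W.
Radiated: εσ·A_surf·T⁴ with A_surf = 2πrL = 20.15 m².
T⁴ = 12960/(0.73·5.67×10⁻⁸·20.15) = 1.555×10¹⁰ K⁴.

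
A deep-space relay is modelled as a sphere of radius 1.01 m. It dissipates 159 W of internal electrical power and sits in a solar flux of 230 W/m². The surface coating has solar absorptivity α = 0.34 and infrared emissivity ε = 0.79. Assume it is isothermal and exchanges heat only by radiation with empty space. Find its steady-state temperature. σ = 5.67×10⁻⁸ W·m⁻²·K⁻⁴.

T ≈ 163 K

At steady state, absorbed solar power + internal power = radiated power.
Absorbed: α·S·A_cross = 0.34·230·3.205 = 250.6 W (cross-section πr²).
Total input = 250.6 + 159 = 409.6 W.
Radiated: εσ·A_surf·T⁴ with A_surf = 4πr² = 12.82 m².
T⁴ = 409.6/(0.79·5.67×10⁻⁸·12.82) = 7.134×10⁸ K⁴.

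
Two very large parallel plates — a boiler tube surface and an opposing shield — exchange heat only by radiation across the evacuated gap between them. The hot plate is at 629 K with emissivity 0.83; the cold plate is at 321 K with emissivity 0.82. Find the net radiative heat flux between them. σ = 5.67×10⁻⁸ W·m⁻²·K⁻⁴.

For two infinite grey parallel plates, q = σ(T₁⁴ − T₂⁴)/(1/ε₁ + 1/ε₂ − 1).
T₁⁴ − T₂⁴ = 1.565×10¹¹ − 1.062×10¹⁰ = 1.459×10¹¹ K⁴.
1/ε₁ + 1/ε₂ − 1 = 1.205 + 1.220 − 1 = 1.424.
q = 5.67×10⁻⁸ × 1.459×10¹¹ / 1.424.

q ≈ 5810 W/m²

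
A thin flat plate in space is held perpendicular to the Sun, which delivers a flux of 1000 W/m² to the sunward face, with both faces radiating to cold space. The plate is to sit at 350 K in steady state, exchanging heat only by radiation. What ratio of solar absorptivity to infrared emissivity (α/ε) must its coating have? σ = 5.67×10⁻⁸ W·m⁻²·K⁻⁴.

Balance: αS·A = εσ·2A·T⁴ ⇒ α/ε = 2σT⁴/S.
α/ε = 2·5.67×10⁻⁸·(350)⁴/1000 = 2·5.67×10⁻⁸·1.501×10¹⁰/1000.

α/ε ≈ 1.70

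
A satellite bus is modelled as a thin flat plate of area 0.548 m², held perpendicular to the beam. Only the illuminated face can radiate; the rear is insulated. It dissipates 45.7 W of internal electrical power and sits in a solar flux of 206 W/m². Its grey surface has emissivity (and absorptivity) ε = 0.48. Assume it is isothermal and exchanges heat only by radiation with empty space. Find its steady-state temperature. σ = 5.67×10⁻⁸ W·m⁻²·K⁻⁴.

T ≈ 286 K

At steady state, absorbed solar power + internal power = radiated power.
Absorbed: α·S·A_cross = 0.48·206·0.5480 = 54.19 W (cross-section A).
Total input = 54.19 + 45.7 = 99.89 W.
Radiated: εσ·A_surf·T⁴ with A_surf = A = 0.5480 m².
T⁴ = 99.89/(0.48·5.67×10⁻⁸·0.5480) = 6.697×10⁹ K⁴.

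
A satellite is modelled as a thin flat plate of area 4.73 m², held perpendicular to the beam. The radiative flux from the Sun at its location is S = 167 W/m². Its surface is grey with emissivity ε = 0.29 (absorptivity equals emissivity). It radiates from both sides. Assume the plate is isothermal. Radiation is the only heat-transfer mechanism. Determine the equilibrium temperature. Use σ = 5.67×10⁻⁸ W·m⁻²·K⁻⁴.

T ≈ 196 K

At equilibrium, absorbed power = emitted power.
Absorbing cross-section = A = 4.730 m²; emitting surface = 2A = 9.460 m² (ratio 2).
εS·A_cross = εσ·A_surf·T⁴  ⇒  T⁴ = S/(2σ)   (ε cancels).
T⁴ = 167/(2·5.67×10⁻⁸) = 1.473×10⁹ K⁴.
T = (1.473×10⁹)^(1/4).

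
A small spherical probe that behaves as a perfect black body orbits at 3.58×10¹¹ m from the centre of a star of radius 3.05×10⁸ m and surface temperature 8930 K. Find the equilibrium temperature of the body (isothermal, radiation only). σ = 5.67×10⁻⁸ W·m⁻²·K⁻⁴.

T ≈ 184 K

The star's surface emits σT_*⁴; at distance d the flux is S = σT_*⁴(R_*/d)².
S = 5.67×10⁻⁸·(8930)⁴·(3.05×10⁸/3.58×10¹¹)² = 261.7 W/m².
For an isothermal sphere T⁴ = (1−a)S/(4σ) = 1.154×10⁹ K⁴.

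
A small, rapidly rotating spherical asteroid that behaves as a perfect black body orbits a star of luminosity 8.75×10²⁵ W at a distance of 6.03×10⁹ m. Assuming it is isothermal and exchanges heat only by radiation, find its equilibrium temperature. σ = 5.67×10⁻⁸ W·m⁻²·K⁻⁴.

T ≈ 959 K

First find the stellar flux at distance d: S = L/(4πd²) = 8.75×10²⁵/(4π·(6.03×10⁹)²) = 1.915×10⁵ W/m².
For an isothermal sphere, absorbed (1−a)S·πr² = emitted σ·4πr²·T⁴, so T⁴ = (1−a)S/(4σ).
T⁴ = 1.00·1.915×10⁵/(4·5.67×10⁻⁸) = 8.443×10¹¹ K⁴.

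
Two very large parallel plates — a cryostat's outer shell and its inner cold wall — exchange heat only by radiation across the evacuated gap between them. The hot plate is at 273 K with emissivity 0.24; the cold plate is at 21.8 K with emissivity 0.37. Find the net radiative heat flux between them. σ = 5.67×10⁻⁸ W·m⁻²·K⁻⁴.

For two infinite grey parallel plates, q = σ(T₁⁴ − T₂⁴)/(1/ε₁ + 1/ε₂ − 1).
T₁⁴ − T₂⁴ = 5.555×10⁹ − 2.259×10⁵ = 5.554×10⁹ K⁴.
1/ε₁ + 1/ε₂ − 1 = 4.167 + 2.703 − 1 = 5.869.
q = 5.67×10⁻⁸ × 5.554×10⁹ / 5.869.

q ≈ 53.7 W/m²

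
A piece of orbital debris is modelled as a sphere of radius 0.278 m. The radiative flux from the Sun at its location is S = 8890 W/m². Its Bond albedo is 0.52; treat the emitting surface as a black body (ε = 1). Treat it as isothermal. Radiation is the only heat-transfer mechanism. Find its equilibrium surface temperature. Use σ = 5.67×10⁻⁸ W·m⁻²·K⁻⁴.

At equilibrium, absorbed power = emitted power.
Absorbing cross-section = πr² = 0.2428 m²; emitting surface = 4πr² = 0.9712 m² (ratio 4).
(1−a)S·A_cross = εσ·A_surf·T⁴  ⇒  T⁴ = (1−a)S/(4σ).
T⁴ = 0.480·8890/(4·5.67×10⁻⁸) = 1.881×10¹⁰ K⁴.
T = (1.881×10¹⁰)^(1/4).

T ≈ 370 K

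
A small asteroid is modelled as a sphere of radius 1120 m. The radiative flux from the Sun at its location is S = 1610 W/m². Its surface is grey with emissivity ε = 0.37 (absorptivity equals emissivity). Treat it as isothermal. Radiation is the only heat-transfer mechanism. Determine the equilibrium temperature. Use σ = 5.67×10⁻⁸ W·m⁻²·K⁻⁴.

At equilibrium, absorbed power = emitted power.
Absorbing cross-section = πr² = 3.941×10⁶ m²; emitting surface = 4πr² = 1.576×10⁷ m² (ratio 4).
εS·A_cross = εσ·A_surf·T⁴  ⇒  T⁴ = S/(4σ)   (ε cancels).
T⁴ = 1610/(4·5.67×10⁻⁸) = 7.099×10⁹ K⁴.
T = (7.099×10⁹)^(1/4).

T ≈ 290 K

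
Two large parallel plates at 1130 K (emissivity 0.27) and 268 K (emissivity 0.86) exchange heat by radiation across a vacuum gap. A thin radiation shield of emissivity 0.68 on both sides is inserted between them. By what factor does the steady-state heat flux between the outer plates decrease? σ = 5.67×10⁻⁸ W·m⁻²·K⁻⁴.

factor ≈ 1.50

Without shield: q₀ = σΔ(T⁴)/(1/ε₁+1/ε₂−1) with denominator 3.866.
With shield the two gaps are in series; the resistances add: (1/ε₁+1/ε_s−1)+(1/ε_s+1/ε₂−1) = 4.174+1.633 = 5.808.
Heat-flux ratio q₀/q = 5.808/3.866.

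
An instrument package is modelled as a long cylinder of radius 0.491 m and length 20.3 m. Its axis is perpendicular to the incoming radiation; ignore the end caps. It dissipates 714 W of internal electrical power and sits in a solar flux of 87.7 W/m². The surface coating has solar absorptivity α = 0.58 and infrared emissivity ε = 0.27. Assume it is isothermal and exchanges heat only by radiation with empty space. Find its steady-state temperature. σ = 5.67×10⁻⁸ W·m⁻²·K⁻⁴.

At steady state, absorbed solar power + internal power = radiated power.
Absorbed: α·S·A_cross = 0.58·87.7·19.93 = 1014 W (cross-section 2rL).
Total input = 1014 + 714 = 1728 W.
Radiated: εσ·A_surf·T⁴ with A_surf = 2πrL = 62.63 m².
T⁴ = 1728/(0.27·5.67×10⁻⁸·62.63) = 1.802×10⁹ K⁴.

T ≈ 206 K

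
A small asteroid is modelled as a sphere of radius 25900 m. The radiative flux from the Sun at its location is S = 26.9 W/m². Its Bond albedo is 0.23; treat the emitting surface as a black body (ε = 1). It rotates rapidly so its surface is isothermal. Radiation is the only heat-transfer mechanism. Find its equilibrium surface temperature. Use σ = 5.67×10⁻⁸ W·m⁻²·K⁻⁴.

At equilibrium, absorbed power = emitted power.
Absorbing cross-section = πr² = 2.107×10⁹ m²; emitting surface = 4πr² = 8.430×10⁹ m² (ratio 4).
(1−a)S·A_cross = εσ·A_surf·T⁴  ⇒  T⁴ = (1−a)S/(4σ).
T⁴ = 0.770·26.9/(4·5.67×10⁻⁸) = 9.133×10⁷ K⁴.
T = (9.133×10⁷)^(1/4).

T ≈ 97.8 K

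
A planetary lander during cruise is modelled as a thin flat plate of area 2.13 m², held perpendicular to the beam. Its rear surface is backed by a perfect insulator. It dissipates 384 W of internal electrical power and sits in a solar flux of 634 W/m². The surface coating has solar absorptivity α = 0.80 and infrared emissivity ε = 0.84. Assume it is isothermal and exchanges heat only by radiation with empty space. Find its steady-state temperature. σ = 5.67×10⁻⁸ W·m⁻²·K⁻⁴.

T ≈ 347 K

At steady state, absorbed solar power + internal power = radiated power.
Absorbed: α·S·A_cross = 0.80·634·2.130 = 1080 W (cross-section A).
Total input = 1080 + 384 = 1464 W.
Radiated: εσ·A_surf·T⁴ with A_surf = A = 2.130 m².
T⁴ = 1464/(0.84·5.67×10⁻⁸·2.130) = 1.443×10¹⁰ K⁴.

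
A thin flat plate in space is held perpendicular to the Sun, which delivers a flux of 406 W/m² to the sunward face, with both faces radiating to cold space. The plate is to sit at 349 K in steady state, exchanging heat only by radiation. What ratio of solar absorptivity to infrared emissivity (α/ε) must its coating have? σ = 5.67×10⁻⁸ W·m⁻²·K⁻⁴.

Balance: αS·A = εσ·2A·T⁴ ⇒ α/ε = 2σT⁴/S.
α/ε = 2·5.67×10⁻⁸·(349)⁴/406 = 2·5.67×10⁻⁸·1.484×10¹⁰/406.

α/ε ≈ 4.14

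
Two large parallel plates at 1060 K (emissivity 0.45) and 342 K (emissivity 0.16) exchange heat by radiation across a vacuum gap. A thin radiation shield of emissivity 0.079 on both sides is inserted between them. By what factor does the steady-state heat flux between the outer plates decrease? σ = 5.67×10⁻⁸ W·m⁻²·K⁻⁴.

Without shield: q₀ = σΔ(T⁴)/(1/ε₁+1/ε₂−1) with denominator 7.472.
With shield the two gaps are in series; the resistances add: (1/ε₁+1/ε_s−1)+(1/ε_s+1/ε₂−1) = 13.88+17.91 = 31.79.
Heat-flux ratio q₀/q = 31.79/7.472.

factor ≈ 4.25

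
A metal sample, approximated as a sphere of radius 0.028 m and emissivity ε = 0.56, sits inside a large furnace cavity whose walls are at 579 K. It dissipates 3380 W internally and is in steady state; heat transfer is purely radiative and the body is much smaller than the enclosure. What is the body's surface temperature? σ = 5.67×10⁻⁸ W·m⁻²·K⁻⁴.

For a small grey body in a large enclosure, net radiated power = εσA(T⁴ − T_w⁴).
Steady state: P = εσA(T⁴ − T_w⁴) with A = 4πr² = 0.009852 m².
T⁴ = P/(εσA) + T_w⁴ = 3380/(0.56·5.67×10⁻⁸·0.009852) + (579)⁴
    = 1.080×10¹³ + 1.124×10¹¹ = 1.092×10¹³ K⁴.

T ≈ 1820 K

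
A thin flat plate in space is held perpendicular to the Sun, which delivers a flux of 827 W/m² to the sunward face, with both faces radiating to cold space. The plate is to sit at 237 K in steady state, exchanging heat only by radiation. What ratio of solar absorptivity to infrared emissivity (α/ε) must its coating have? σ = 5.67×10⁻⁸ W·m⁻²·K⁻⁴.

α/ε ≈ 0.433

Balance: αS·A = εσ·2A·T⁴ ⇒ α/ε = 2σT⁴/S.
α/ε = 2·5.67×10⁻⁸·(237)⁴/827 = 2·5.67×10⁻⁸·3.155×10⁹/827.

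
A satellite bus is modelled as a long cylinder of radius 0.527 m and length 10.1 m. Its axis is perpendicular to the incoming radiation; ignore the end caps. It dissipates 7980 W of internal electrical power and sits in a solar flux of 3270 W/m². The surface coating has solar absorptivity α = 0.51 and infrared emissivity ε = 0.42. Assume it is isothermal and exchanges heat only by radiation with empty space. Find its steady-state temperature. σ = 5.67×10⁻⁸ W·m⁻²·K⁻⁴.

At steady state, absorbed solar power + internal power = radiated power.
Absorbed: α·S·A_cross = 0.51·3270·10.65 = 17750 W (cross-section 2rL).
Total input = 17750 + 7980 = 25730 W.
Radiated: εσ·A_surf·T⁴ with A_surf = 2πrL = 33.44 m².
T⁴ = 25730/(0.42·5.67×10⁻⁸·33.44) = 3.231×10¹⁰ K⁴.

T ≈ 424 K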